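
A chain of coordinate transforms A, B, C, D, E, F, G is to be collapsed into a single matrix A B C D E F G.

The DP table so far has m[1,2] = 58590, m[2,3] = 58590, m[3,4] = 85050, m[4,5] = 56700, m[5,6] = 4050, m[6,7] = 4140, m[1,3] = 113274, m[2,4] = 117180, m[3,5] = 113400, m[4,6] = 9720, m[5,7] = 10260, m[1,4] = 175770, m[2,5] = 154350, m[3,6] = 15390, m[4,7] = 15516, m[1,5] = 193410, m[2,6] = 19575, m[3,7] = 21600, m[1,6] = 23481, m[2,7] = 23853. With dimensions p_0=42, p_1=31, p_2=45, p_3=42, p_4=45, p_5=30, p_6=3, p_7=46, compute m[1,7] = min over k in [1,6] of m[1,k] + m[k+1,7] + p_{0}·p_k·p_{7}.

m[1,7] = min over k∈[1,6] of m[1,k]+m[k+1,7]+p_{0}·p_k·p_{7}.
k=1: 0 + 23853 + 42·31·46 = 83745; k=2: 58590 + 21600 + 42·45·46 = 167130; k=3: 113274 + 15516 + 42·42·46 = 209934; k=4: 175770 + 10260 + 42·45·46 = 272970; k=5: 193410 + 4140 + 42·30·46 = 255510; k=6: 23481 + 0 + 42·3·46 = 29277.
Minimum: 29277 at k=6.

29277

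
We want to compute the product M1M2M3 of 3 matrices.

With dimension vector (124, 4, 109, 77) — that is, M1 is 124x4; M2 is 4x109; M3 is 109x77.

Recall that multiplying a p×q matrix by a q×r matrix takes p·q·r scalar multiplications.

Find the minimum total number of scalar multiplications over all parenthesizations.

Order (M1(M2M3)): (M2M3): 4×109 by 109×77 → 4×77, cost 4·109·77 = 33572; (M1(M2M3)): 124×4 by 4×77 → 124×77, cost 124·4·77 = 38192; cumulative 71764. Total 71764.
Order ((M1M2)M3): (M1M2): 124×4 by 4×109 → 124×109, cost 124·4·109 = 54064; ((M1M2)M3): 124×109 by 109×77 → 124×77, cost 124·109·77 = 1040732; cumulative 1094796. Total 1094796.
Minimum: 71764.

71764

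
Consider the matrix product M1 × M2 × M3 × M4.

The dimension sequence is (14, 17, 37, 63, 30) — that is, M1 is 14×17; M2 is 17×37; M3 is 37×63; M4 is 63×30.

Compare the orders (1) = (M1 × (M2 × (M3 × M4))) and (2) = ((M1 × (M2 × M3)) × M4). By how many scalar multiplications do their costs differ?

14859

Order (1) = (M1 × (M2 × (M3 × M4))): (M3 × M4): 37×63 by 63×30 → 37×30, cost 37·63·30 = 69930; (M2 × (M3 × M4)): 17×37 by 37×30 → 17×30, cost 17·37·30 = 18870; cumulative 88800; (M1 × (M2 × (M3 × M4))): 14×17 by 17×30 → 14×30, cost 14·17·30 = 7140; cumulative 95940. Total 95940.
Order (2) = ((M1 × (M2 × M3)) × M4): (M2 × M3): 17×37 by 37×63 → 17×63, cost 17·37·63 = 39627; (M1 × (M2 × M3)): 14×17 by 17×63 → 14×63, cost 14·17·63 = 14994; cumulative 54621; ((M1 × (M2 × M3)) × M4): 14×63 by 63×30 → 14×30, cost 14·63·30 = 26460; cumulative 81081. Total 81081.
Difference: |95940 − 81081| = 14859.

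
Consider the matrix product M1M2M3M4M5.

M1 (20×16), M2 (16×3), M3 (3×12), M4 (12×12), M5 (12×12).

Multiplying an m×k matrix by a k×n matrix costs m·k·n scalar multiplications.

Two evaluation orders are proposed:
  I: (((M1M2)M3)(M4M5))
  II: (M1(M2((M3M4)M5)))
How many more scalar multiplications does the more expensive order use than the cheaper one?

1008

Order I = (((M1M2)M3)(M4M5)): (M1M2): 20×16 by 16×3 → 20×3, cost 20·16·3 = 960; ((M1M2)M3): 20×3 by 3×12 → 20×12, cost 20·3·12 = 720; cumulative 1680; (M4M5): 12×12 by 12×12 → 12×12, cost 12·12·12 = 1728; (((M1M2)M3)(M4M5)): 20×12 by 12×12 → 20×12, cost 20·12·12 = 2880; cumulative 6288. Total 6288.
Order II = (M1(M2((M3M4)M5))): (M3M4): 3×12 by 12×12 → 3×12, cost 3·12·12 = 432; ((M3M4)M5): 3×12 by 12×12 → 3×12, cost 3·12·12 = 432; cumulative 864; (M2((M3M4)M5)): 16×3 by 3×12 → 16×12, cost 16·3·12 = 576; cumulative 1440; (M1(M2((M3M4)M5))): 20×16 by 16×12 → 20×12, cost 20·16·12 = 3840; cumulative 5280. Total 5280.
Difference: |6288 − 5280| = 1008.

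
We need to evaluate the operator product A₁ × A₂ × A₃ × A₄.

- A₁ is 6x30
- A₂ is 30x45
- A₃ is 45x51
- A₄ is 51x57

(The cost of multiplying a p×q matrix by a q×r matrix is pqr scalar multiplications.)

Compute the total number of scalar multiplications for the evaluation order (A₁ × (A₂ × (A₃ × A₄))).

218025

(A₃ × A₄): 45×51 by 51×57 → 45×57, cost 45·51·57 = 130815
(A₂ × (A₃ × A₄)): 30×45 by 45×57 → 30×57, cost 30·45·57 = 76950; cumulative 207765
(A₁ × (A₂ × (A₃ × A₄))): 6×30 by 30×57 → 6×57, cost 6·30·57 = 10260; cumulative 218025
Total: 218025 scalar multiplications.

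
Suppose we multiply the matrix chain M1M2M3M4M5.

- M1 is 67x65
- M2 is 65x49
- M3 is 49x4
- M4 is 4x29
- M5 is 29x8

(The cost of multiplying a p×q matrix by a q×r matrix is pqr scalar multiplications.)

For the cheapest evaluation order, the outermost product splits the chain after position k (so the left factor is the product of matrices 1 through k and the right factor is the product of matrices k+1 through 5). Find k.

3

Adjacent pairs: M1M2 = 67·65·49 = 213395; M2M3 = 65·49·4 = 12740; M3M4 = 49·4·29 = 5684; M4M5 = 4·29·8 = 928.
Length 3: M1..M3: k=1: 0+12740+67·65·4=30160; k=2: 213395+0+67·49·4=226527 → min 30160 | M2..M4: k=2: 0+5684+65·49·29=98049; k=3: 12740+0+65·4·29=20280 → min 20280 | M3..M5: k=3: 0+928+49·4·8=2496; k=4: 5684+0+49·29·8=17052 → min 2496.
Length 4: M1..M4: k=1: 0+20280+67·65·29=146575; k=2: 213395+5684+67·49·29=314286; k=3: 30160+0+67·4·29=37932 → min 37932 | M2..M5: k=2: 0+2496+65·49·8=27976; k=3: 12740+928+65·4·8=15748; k=4: 20280+0+65·29·8=35360 → min 15748.
Top-level splits: k=1: (M1..M1)·(M2..M5) → 0+15748+67·65·8 = 50588; k=2: (M1..M2)·(M3..M5) → 213395+2496+67·49·8 = 242155; k=3: (M1..M3)·(M4..M5) → 30160+928+67·4·8 = 33232; k=4: (M1..M4)·(M5..M5) → 37932+0+67·29·8 = 53476.
Best split is after M3, i.e. k = 3.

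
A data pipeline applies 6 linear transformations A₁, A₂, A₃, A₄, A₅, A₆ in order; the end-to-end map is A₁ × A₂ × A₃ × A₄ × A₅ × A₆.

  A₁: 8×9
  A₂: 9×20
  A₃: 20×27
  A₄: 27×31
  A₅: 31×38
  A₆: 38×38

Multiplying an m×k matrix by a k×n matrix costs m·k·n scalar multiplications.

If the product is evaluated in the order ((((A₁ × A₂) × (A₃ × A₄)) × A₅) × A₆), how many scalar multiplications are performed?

44116

(A₁ × A₂): 8×9 by 9×20 → 8×20, cost 8·9·20 = 1440
(A₃ × A₄): 20×27 by 27×31 → 20×31, cost 20·27·31 = 16740
((A₁ × A₂) × (A₃ × A₄)): 8×20 by 20×31 → 8×31, cost 8·20·31 = 4960; cumulative 23140
(((A₁ × A₂) × (A₃ × A₄)) × A₅): 8×31 by 31×38 → 8×38, cost 8·31·38 = 9424; cumulative 32564
((((A₁ × A₂) × (A₃ × A₄)) × A₅) × A₆): 8×38 by 38×38 → 8×38, cost 8·38·38 = 11552; cumulative 44116
Total: 44116 scalar multiplications.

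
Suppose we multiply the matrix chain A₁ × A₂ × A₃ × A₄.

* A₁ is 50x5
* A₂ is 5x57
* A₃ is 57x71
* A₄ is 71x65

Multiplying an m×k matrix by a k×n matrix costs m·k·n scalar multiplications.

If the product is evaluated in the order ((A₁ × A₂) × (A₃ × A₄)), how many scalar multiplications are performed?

462555

(A₁ × A₂): 50×5 by 5×57 → 50×57, cost 50·5·57 = 14250
(A₃ × A₄): 57×71 by 71×65 → 57×65, cost 57·71·65 = 263055
((A₁ × A₂) × (A₃ × A₄)): 50×57 by 57×65 → 50×65, cost 50·57·65 = 185250; cumulative 462555
Total: 462555 scalar multiplications.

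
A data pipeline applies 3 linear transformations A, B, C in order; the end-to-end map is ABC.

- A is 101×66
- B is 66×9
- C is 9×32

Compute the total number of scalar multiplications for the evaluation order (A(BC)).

232320

(BC): 66×9 by 9×32 → 66×32, cost 66·9·32 = 19008
(A(BC)): 101×66 by 66×32 → 101×32, cost 101·66·32 = 213312; cumulative 232320
Total: 232320 scalar multiplications.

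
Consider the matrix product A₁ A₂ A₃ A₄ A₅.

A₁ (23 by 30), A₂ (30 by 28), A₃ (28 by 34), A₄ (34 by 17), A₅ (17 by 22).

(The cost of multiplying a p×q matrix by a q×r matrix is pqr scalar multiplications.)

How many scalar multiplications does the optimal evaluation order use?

Adjacent pairs: A₁A₂ = 23·30·28 = 19320; A₂A₃ = 30·28·34 = 28560; A₃A₄ = 28·34·17 = 16184; A₄A₅ = 34·17·22 = 12716.
Length 3: A₁..A₃: k=1: 0+28560+23·30·34=52020; k=2: 19320+0+23·28·34=41216 → min 41216 | A₂..A₄: k=2: 0+16184+30·28·17=30464; k=3: 28560+0+30·34·17=45900 → min 30464 | A₃..A₅: k=3: 0+12716+28·34·22=33660; k=4: 16184+0+28·17·22=26656 → min 26656.
Length 4: A₁..A₄: k=1: 0+30464+23·30·17=42194; k=2: 19320+16184+23·28·17=46452; k=3: 41216+0+23·34·17=54510 → min 42194 | A₂..A₅: k=2: 0+26656+30·28·22=45136; k=3: 28560+12716+30·34·22=63716; k=4: 30464+0+30·17·22=41684 → min 41684.
Length 5: A₁..A₅: k=1: 0+41684+23·30·22=56864; k=2: 19320+26656+23·28·22=60144; k=3: 41216+12716+23·34·22=71136; k=4: 42194+0+23·17·22=50796 → min 50796.
Optimal order: ((A₁ (A₂ (A₃ A₄))) A₅) with cost 50796.

50796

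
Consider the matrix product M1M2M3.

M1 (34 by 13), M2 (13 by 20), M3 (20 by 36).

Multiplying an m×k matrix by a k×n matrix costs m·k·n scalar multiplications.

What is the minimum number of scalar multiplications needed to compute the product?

Order (M1(M2M3)): (M2M3): 13×20 by 20×36 → 13×36, cost 13·20·36 = 9360; (M1(M2M3)): 34×13 by 13×36 → 34×36, cost 34·13·36 = 15912; cumulative 25272. Total 25272.
Order ((M1M2)M3): (M1M2): 34×13 by 13×20 → 34×20, cost 34·13·20 = 8840; ((M1M2)M3): 34×20 by 20×36 → 34×36, cost 34·20·36 = 24480; cumulative 33320. Total 33320.
Minimum: 25272.

25272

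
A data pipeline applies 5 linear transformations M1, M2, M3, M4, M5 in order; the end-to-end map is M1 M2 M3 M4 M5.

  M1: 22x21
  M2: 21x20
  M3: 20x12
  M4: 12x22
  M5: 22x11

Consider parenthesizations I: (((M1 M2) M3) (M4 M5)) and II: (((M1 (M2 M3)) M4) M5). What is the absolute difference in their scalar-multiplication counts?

1388

Order I = (((M1 M2) M3) (M4 M5)): (M1 M2): 22×21 by 21×20 → 22×20, cost 22·21·20 = 9240; ((M1 M2) M3): 22×20 by 20×12 → 22×12, cost 22·20·12 = 5280; cumulative 14520; (M4 M5): 12×22 by 22×11 → 12×11, cost 12·22·11 = 2904; (((M1 M2) M3) (M4 M5)): 22×12 by 12×11 → 22×11, cost 22·12·11 = 2904; cumulative 20328. Total 20328.
Order II = (((M1 (M2 M3)) M4) M5): (M2 M3): 21×20 by 20×12 → 21×12, cost 21·20·12 = 5040; (M1 (M2 M3)): 22×21 by 21×12 → 22×12, cost 22·21·12 = 5544; cumulative 10584; ((M1 (M2 M3)) M4): 22×12 by 12×22 → 22×22, cost 22·12·22 = 5808; cumulative 16392; (((M1 (M2 M3)) M4) M5): 22×22 by 22×11 → 22×11, cost 22·22·11 = 5324; cumulative 21716. Total 21716.
Difference: |20328 − 21716| = 1388.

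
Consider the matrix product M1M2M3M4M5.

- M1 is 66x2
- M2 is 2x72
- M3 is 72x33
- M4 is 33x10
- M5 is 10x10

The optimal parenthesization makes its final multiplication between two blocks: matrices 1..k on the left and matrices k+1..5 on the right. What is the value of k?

Adjacent pairs: M1M2 = 66·2·72 = 9504; M2M3 = 2·72·33 = 4752; M3M4 = 72·33·10 = 23760; M4M5 = 33·10·10 = 3300.
Length 3: M1..M3: k=1: 0+4752+66·2·33=9108; k=2: 9504+0+66·72·33=166320 → min 9108 | M2..M4: k=2: 0+23760+2·72·10=25200; k=3: 4752+0+2·33·10=5412 → min 5412 | M3..M5: k=3: 0+3300+72·33·10=27060; k=4: 23760+0+72·10·10=30960 → min 27060.
Length 4: M1..M4: k=1: 0+5412+66·2·10=6732; k=2: 9504+23760+66·72·10=80784; k=3: 9108+0+66·33·10=30888 → min 6732 | M2..M5: k=2: 0+27060+2·72·10=28500; k=3: 4752+3300+2·33·10=8712; k=4: 5412+0+2·10·10=5612 → min 5612.
Top-level splits: k=1: (M1..M1)·(M2..M5) → 0+5612+66·2·10 = 6932; k=2: (M1..M2)·(M3..M5) → 9504+27060+66·72·10 = 84084; k=3: (M1..M3)·(M4..M5) → 9108+3300+66·33·10 = 34188; k=4: (M1..M4)·(M5..M5) → 6732+0+66·10·10 = 13332.
Best split is after M1, i.e. k = 1.

1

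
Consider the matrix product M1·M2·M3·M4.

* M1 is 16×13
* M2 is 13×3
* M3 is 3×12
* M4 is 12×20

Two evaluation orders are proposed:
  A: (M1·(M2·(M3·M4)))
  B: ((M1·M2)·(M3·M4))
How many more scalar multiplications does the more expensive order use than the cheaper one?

3356

Order A = (M1·(M2·(M3·M4))): (M3·M4): 3×12 by 12×20 → 3×20, cost 3·12·20 = 720; (M2·(M3·M4)): 13×3 by 3×20 → 13×20, cost 13·3·20 = 780; cumulative 1500; (M1·(M2·(M3·M4))): 16×13 by 13×20 → 16×20, cost 16·13·20 = 4160; cumulative 5660. Total 5660.
Order B = ((M1·M2)·(M3·M4)): (M1·M2): 16×13 by 13×3 → 16×3, cost 16·13·3 = 624; (M3·M4): 3×12 by 12×20 → 3×20, cost 3·12·20 = 720; ((M1·M2)·(M3·M4)): 16×3 by 3×20 → 16×20, cost 16·3·20 = 960; cumulative 2304. Total 2304.
Difference: |5660 − 2304| = 3356.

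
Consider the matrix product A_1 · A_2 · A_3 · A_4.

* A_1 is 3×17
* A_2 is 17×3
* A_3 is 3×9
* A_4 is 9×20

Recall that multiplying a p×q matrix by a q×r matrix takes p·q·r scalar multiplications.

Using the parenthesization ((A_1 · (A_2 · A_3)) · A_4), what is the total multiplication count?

1458

(A_2 · A_3): 17×3 by 3×9 → 17×9, cost 17·3·9 = 459
(A_1 · (A_2 · A_3)): 3×17 by 17×9 → 3×9, cost 3·17·9 = 459; cumulative 918
((A_1 · (A_2 · A_3)) · A_4): 3×9 by 9×20 → 3×20, cost 3·9·20 = 540; cumulative 1458
Total: 1458 scalar multiplications.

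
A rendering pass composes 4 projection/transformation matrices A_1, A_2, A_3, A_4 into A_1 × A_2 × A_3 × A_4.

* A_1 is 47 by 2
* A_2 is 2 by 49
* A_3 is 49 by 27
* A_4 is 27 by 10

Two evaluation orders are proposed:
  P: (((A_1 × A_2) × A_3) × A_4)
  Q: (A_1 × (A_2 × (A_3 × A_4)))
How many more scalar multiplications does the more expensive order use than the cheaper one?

64327

Order P = (((A_1 × A_2) × A_3) × A_4): (A_1 × A_2): 47×2 by 2×49 → 47×49, cost 47·2·49 = 4606; ((A_1 × A_2) × A_3): 47×49 by 49×27 → 47×27, cost 47·49·27 = 62181; cumulative 66787; (((A_1 × A_2) × A_3) × A_4): 47×27 by 27×10 → 47×10, cost 47·27·10 = 12690; cumulative 79477. Total 79477.
Order Q = (A_1 × (A_2 × (A_3 × A_4))): (A_3 × A_4): 49×27 by 27×10 → 49×10, cost 49·27·10 = 13230; (A_2 × (A_3 × A_4)): 2×49 by 49×10 → 2×10, cost 2·49·10 = 980; cumulative 14210; (A_1 × (A_2 × (A_3 × A_4))): 47×2 by 2×10 → 47×10, cost 47·2·10 = 940; cumulative 15150. Total 15150.
Difference: |79477 − 15150| = 64327.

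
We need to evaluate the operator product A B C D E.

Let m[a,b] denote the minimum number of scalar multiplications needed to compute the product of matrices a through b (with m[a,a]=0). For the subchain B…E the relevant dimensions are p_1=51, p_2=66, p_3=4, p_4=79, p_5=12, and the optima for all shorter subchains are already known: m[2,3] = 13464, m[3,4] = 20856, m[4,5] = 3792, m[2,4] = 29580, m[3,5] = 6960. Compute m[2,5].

19704

m[2,5] = min over k∈[2,4] of m[2,k]+m[k+1,5]+p_{1}·p_k·p_{5}.
k=2: 0 + 6960 + 51·66·12 = 47352; k=3: 13464 + 3792 + 51·4·12 = 19704; k=4: 29580 + 0 + 51·79·12 = 77928.
Minimum: 19704 at k=3.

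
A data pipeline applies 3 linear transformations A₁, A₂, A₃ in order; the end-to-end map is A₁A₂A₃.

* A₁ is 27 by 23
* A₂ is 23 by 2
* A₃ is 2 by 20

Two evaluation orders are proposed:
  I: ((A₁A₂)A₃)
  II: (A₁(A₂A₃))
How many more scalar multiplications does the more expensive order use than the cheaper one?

Order I = ((A₁A₂)A₃): (A₁A₂): 27×23 by 23×2 → 27×2, cost 27·23·2 = 1242; ((A₁A₂)A₃): 27×2 by 2×20 → 27×20, cost 27·2·20 = 1080; cumulative 2322. Total 2322.
Order II = (A₁(A₂A₃)): (A₂A₃): 23×2 by 2×20 → 23×20, cost 23·2·20 = 920; (A₁(A₂A₃)): 27×23 by 23×20 → 27×20, cost 27·23·20 = 12420; cumulative 13340. Total 13340.
Difference: |2322 − 13340| = 11018.

11018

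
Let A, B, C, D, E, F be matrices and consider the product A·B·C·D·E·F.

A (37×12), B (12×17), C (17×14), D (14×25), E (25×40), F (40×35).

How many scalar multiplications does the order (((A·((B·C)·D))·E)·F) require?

(B·C): 12×17 by 17×14 → 12×14, cost 12·17·14 = 2856
((B·C)·D): 12×14 by 14×25 → 12×25, cost 12·14·25 = 4200; cumulative 7056
(A·((B·C)·D)): 37×12 by 12×25 → 37×25, cost 37·12·25 = 11100; cumulative 18156
((A·((B·C)·D))·E): 37×25 by 25×40 → 37×40, cost 37·25·40 = 37000; cumulative 55156
(((A·((B·C)·D))·E)·F): 37×40 by 40×35 → 37×35, cost 37·40·35 = 51800; cumulative 106956
Total: 106956 scalar multiplications.

106956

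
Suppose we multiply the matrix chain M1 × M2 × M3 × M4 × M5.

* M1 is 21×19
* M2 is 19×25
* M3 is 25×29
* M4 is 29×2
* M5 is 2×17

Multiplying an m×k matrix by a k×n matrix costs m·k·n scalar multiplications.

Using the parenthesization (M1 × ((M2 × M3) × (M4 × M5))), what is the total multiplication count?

30911

(M2 × M3): 19×25 by 25×29 → 19×29, cost 19·25·29 = 13775
(M4 × M5): 29×2 by 2×17 → 29×17, cost 29·2·17 = 986
((M2 × M3) × (M4 × M5)): 19×29 by 29×17 → 19×17, cost 19·29·17 = 9367; cumulative 24128
(M1 × ((M2 × M3) × (M4 × M5))): 21×19 by 19×17 → 21×17, cost 21·19·17 = 6783; cumulative 30911
Total: 30911 scalar multiplications.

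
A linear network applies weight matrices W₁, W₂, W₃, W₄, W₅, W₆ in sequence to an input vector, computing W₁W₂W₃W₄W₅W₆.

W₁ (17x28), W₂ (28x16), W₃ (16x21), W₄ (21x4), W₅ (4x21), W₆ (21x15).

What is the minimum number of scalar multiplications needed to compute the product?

Adjacent pairs: W₁W₂ = 17·28·16 = 7616; W₂W₃ = 28·16·21 = 9408; W₃W₄ = 16·21·4 = 1344; W₄W₅ = 21·4·21 = 1764; W₅W₆ = 4·21·15 = 1260.
Length 3: W₁..W₃: k=1: 0+9408+17·28·21=19404; k=2: 7616+0+17·16·21=13328 → min 13328 | W₂..W₄: k=2: 0+1344+28·16·4=3136; k=3: 9408+0+28·21·4=11760 → min 3136 | W₃..W₅: k=3: 0+1764+16·21·21=8820; k=4: 1344+0+16·4·21=2688 → min 2688 | W₄..W₆: k=4: 0+1260+21·4·15=2520; k=5: 1764+0+21·21·15=8379 → min 2520.
Length 4: W₁..W₄: k=1: 0+3136+17·28·4=5040; k=2: 7616+1344+17·16·4=10048; k=3: 13328+0+17·21·4=14756 → min 5040 | W₂..W₅: k=2: 0+2688+28·16·21=12096; k=3: 9408+1764+28·21·21=23520; k=4: 3136+0+28·4·21=5488 → min 5488 | W₃..W₆: k=3: 0+2520+16·21·15=7560; k=4: 1344+1260+16·4·15=3564; k=5: 2688+0+16·21·15=7728 → min 3564.
Length 5: W₁..W₅: k=1: 0+5488+17·28·21=15484; k=2: 7616+2688+17·16·21=16016; k=3: 13328+1764+17·21·21=22589; k=4: 5040+0+17·4·21=6468 → min 6468 | W₂..W₆: k=2: 0+3564+28·16·15=10284; k=3: 9408+2520+28·21·15=20748; k=4: 3136+1260+28·4·15=6076; k=5: 5488+0+28·21·15=14308 → min 6076.
Length 6: W₁..W₆: k=1: 0+6076+17·28·15=13216; k=2: 7616+3564+17·16·15=15260; k=3: 13328+2520+17·21·15=21203; k=4: 5040+1260+17·4·15=7320; k=5: 6468+0+17·21·15=11823 → min 7320.
Optimal order: ((W₁(W₂(W₃W₄)))(W₅W₆)) with cost 7320.

7320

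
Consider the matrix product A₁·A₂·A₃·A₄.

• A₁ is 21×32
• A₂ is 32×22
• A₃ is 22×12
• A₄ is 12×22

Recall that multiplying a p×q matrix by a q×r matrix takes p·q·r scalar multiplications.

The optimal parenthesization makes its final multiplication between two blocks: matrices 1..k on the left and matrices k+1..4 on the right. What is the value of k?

Adjacent pairs: A₁A₂ = 21·32·22 = 14784; A₂A₃ = 32·22·12 = 8448; A₃A₄ = 22·12·22 = 5808.
Length 3: A₁..A₃: k=1: 0+8448+21·32·12=16512; k=2: 14784+0+21·22·12=20328 → min 16512 | A₂..A₄: k=2: 0+5808+32·22·22=21296; k=3: 8448+0+32·12·22=16896 → min 16896.
Top-level splits: k=1: (A₁..A₁)·(A₂..A₄) → 0+16896+21·32·22 = 31680; k=2: (A₁..A₂)·(A₃..A₄) → 14784+5808+21·22·22 = 30756; k=3: (A₁..A₃)·(A₄..A₄) → 16512+0+21·12·22 = 22056.
Best split is after A₃, i.e. k = 3.

3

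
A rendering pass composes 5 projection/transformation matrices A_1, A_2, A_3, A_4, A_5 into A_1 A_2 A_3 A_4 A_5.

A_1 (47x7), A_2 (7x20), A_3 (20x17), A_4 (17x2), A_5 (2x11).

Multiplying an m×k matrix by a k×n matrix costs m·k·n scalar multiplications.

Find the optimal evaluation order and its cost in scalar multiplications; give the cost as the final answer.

Adjacent pairs: A_1A_2 = 47·7·20 = 6580; A_2A_3 = 7·20·17 = 2380; A_3A_4 = 20·17·2 = 680; A_4A_5 = 17·2·11 = 374.
Length 3: A_1..A_3: k=1: 0+2380+47·7·17=7973; k=2: 6580+0+47·20·17=22560 → min 7973 | A_2..A_4: k=2: 0+680+7·20·2=960; k=3: 2380+0+7·17·2=2618 → min 960 | A_3..A_5: k=3: 0+374+20·17·11=4114; k=4: 680+0+20·2·11=1120 → min 1120.
Length 4: A_1..A_4: k=1: 0+960+47·7·2=1618; k=2: 6580+680+47·20·2=9140; k=3: 7973+0+47·17·2=9571 → min 1618 | A_2..A_5: k=2: 0+1120+7·20·11=2660; k=3: 2380+374+7·17·11=4063; k=4: 960+0+7·2·11=1114 → min 1114.
Length 5: A_1..A_5: k=1: 0+1114+47·7·11=4733; k=2: 6580+1120+47·20·11=18040; k=3: 7973+374+47·17·11=17136; k=4: 1618+0+47·2·11=2652 → min 2652.
Optimal parenthesization: ((A_1 (A_2 (A_3 A_4))) A_5) with cost 2652.

2652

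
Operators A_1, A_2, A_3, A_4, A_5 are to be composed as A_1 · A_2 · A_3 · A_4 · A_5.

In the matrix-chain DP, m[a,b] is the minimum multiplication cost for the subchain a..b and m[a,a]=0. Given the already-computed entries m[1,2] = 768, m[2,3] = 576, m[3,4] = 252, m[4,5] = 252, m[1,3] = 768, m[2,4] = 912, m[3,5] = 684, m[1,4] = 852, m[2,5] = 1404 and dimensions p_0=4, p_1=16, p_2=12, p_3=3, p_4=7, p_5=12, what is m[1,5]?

m[1,5] = min over k∈[1,4] of m[1,k]+m[k+1,5]+p_{0}·p_k·p_{5}.
k=1: 0 + 1404 + 4·16·12 = 2172; k=2: 768 + 684 + 4·12·12 = 2028; k=3: 768 + 252 + 4·3·12 = 1164; k=4: 852 + 0 + 4·7·12 = 1188.
Minimum: 1164 at k=3.

1164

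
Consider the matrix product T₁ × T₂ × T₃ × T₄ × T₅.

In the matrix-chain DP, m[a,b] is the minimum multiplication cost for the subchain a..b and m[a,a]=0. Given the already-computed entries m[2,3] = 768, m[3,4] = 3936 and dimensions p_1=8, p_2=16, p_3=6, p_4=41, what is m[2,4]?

m[2,4] = min over k∈[2,3] of m[2,k]+m[k+1,4]+p_{1}·p_k·p_{4}.
k=2: 0 + 3936 + 8·16·41 = 9184; k=3: 768 + 0 + 8·6·41 = 2736.
Minimum: 2736 at k=3.

2736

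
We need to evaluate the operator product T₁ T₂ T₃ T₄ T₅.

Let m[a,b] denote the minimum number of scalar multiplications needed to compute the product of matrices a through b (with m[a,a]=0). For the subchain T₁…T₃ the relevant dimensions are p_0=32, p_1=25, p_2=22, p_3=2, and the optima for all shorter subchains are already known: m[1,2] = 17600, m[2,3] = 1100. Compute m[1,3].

2700

m[1,3] = min over k∈[1,2] of m[1,k]+m[k+1,3]+p_{0}·p_k·p_{3}.
k=1: 0 + 1100 + 32·25·2 = 2700; k=2: 17600 + 0 + 32·22·2 = 19008.
Minimum: 2700 at k=1.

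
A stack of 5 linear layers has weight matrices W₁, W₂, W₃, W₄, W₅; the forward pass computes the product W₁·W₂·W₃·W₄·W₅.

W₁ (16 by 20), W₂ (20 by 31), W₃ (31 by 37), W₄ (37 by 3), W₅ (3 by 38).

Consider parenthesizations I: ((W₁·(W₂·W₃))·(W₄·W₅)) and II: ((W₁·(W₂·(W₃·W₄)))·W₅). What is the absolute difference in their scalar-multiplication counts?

Order I = ((W₁·(W₂·W₃))·(W₄·W₅)): (W₂·W₃): 20×31 by 31×37 → 20×37, cost 20·31·37 = 22940; (W₁·(W₂·W₃)): 16×20 by 20×37 → 16×37, cost 16·20·37 = 11840; cumulative 34780; (W₄·W₅): 37×3 by 3×38 → 37×38, cost 37·3·38 = 4218; ((W₁·(W₂·W₃))·(W₄·W₅)): 16×37 by 37×38 → 16×38, cost 16·37·38 = 22496; cumulative 61494. Total 61494.
Order II = ((W₁·(W₂·(W₃·W₄)))·W₅): (W₃·W₄): 31×37 by 37×3 → 31×3, cost 31·37·3 = 3441; (W₂·(W₃·W₄)): 20×31 by 31×3 → 20×3, cost 20·31·3 = 1860; cumulative 5301; (W₁·(W₂·(W₃·W₄))): 16×20 by 20×3 → 16×3, cost 16·20·3 = 960; cumulative 6261; ((W₁·(W₂·(W₃·W₄)))·W₅): 16×3 by 3×38 → 16×38, cost 16·3·38 = 1824; cumulative 8085. Total 8085.
Difference: |61494 − 8085| = 53409.

53409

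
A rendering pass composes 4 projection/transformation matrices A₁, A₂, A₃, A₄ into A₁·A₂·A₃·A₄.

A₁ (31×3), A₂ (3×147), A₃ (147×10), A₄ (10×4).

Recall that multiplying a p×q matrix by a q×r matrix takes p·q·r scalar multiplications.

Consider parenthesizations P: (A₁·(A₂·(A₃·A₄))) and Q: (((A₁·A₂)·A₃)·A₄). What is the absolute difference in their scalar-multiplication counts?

52465

Order P = (A₁·(A₂·(A₃·A₄))): (A₃·A₄): 147×10 by 10×4 → 147×4, cost 147·10·4 = 5880; (A₂·(A₃·A₄)): 3×147 by 147×4 → 3×4, cost 3·147·4 = 1764; cumulative 7644; (A₁·(A₂·(A₃·A₄))): 31×3 by 3×4 → 31×4, cost 31·3·4 = 372; cumulative 8016. Total 8016.
Order Q = (((A₁·A₂)·A₃)·A₄): (A₁·A₂): 31×3 by 3×147 → 31×147, cost 31·3·147 = 13671; ((A₁·A₂)·A₃): 31×147 by 147×10 → 31×10, cost 31·147·10 = 45570; cumulative 59241; (((A₁·A₂)·A₃)·A₄): 31×10 by 10×4 → 31×4, cost 31·10·4 = 1240; cumulative 60481. Total 60481.
Difference: |8016 − 60481| = 52465.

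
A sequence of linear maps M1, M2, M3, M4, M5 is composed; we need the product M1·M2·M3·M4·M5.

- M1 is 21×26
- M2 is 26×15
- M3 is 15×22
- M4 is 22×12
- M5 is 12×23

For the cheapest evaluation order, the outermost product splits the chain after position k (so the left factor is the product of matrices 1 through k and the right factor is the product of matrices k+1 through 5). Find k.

4

Adjacent pairs: M1M2 = 21·26·15 = 8190; M2M3 = 26·15·22 = 8580; M3M4 = 15·22·12 = 3960; M4M5 = 22·12·23 = 6072.
Length 3: M1..M3: k=1: 0+8580+21·26·22=20592; k=2: 8190+0+21·15·22=15120 → min 15120 | M2..M4: k=2: 0+3960+26·15·12=8640; k=3: 8580+0+26·22·12=15444 → min 8640 | M3..M5: k=3: 0+6072+15·22·23=13662; k=4: 3960+0+15·12·23=8100 → min 8100.
Length 4: M1..M4: k=1: 0+8640+21·26·12=15192; k=2: 8190+3960+21·15·12=15930; k=3: 15120+0+21·22·12=20664 → min 15192 | M2..M5: k=2: 0+8100+26·15·23=17070; k=3: 8580+6072+26·22·23=27808; k=4: 8640+0+26·12·23=15816 → min 15816.
Top-level splits: k=1: (M1..M1)·(M2..M5) → 0+15816+21·26·23 = 28374; k=2: (M1..M2)·(M3..M5) → 8190+8100+21·15·23 = 23535; k=3: (M1..M3)·(M4..M5) → 15120+6072+21·22·23 = 31818; k=4: (M1..M4)·(M5..M5) → 15192+0+21·12·23 = 20988.
Best split is after M4, i.e. k = 4.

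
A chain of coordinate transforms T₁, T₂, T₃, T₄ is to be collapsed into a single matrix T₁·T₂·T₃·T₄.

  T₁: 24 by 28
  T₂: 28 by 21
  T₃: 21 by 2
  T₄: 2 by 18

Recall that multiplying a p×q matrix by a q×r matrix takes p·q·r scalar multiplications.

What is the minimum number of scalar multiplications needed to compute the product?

Adjacent pairs: T₁T₂ = 24·28·21 = 14112; T₂T₃ = 28·21·2 = 1176; T₃T₄ = 21·2·18 = 756.
Length 3: T₁..T₃: k=1: 0+1176+24·28·2=2520; k=2: 14112+0+24·21·2=15120 → min 2520 | T₂..T₄: k=2: 0+756+28·21·18=11340; k=3: 1176+0+28·2·18=2184 → min 2184.
Length 4: T₁..T₄: k=1: 0+2184+24·28·18=14280; k=2: 14112+756+24·21·18=23940; k=3: 2520+0+24·2·18=3384 → min 3384.
Optimal order: ((T₁·(T₂·T₃))·T₄) with cost 3384.

3384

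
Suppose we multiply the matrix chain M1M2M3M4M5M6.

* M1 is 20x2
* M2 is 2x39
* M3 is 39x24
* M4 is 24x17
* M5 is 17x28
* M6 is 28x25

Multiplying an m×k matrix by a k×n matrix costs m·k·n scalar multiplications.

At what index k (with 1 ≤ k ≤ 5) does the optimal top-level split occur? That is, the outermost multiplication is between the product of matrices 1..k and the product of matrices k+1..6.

1

Adjacent pairs: M1M2 = 20·2·39 = 1560; M2M3 = 2·39·24 = 1872; M3M4 = 39·24·17 = 15912; M4M5 = 24·17·28 = 11424; M5M6 = 17·28·25 = 11900.
Length 3: M1..M3: k=1: 0+1872+20·2·24=2832; k=2: 1560+0+20·39·24=20280 → min 2832 | M2..M4: k=2: 0+15912+2·39·17=17238; k=3: 1872+0+2·24·17=2688 → min 2688 | M3..M5: k=3: 0+11424+39·24·28=37632; k=4: 15912+0+39·17·28=34476 → min 34476 | M4..M6: k=4: 0+11900+24·17·25=22100; k=5: 11424+0+24·28·25=28224 → min 22100.
Length 4: M1..M4: k=1: 0+2688+20·2·17=3368; k=2: 1560+15912+20·39·17=30732; k=3: 2832+0+20·24·17=10992 → min 3368 | M2..M5: k=2: 0+34476+2·39·28=36660; k=3: 1872+11424+2·24·28=14640; k=4: 2688+0+2·17·28=3640 → min 3640 | M3..M6: k=3: 0+22100+39·24·25=45500; k=4: 15912+11900+39·17·25=44387; k=5: 34476+0+39·28·25=61776 → min 44387.
Length 5: M1..M5: k=1: 0+3640+20·2·28=4760; k=2: 1560+34476+20·39·28=57876; k=3: 2832+11424+20·24·28=27696; k=4: 3368+0+20·17·28=12888 → min 4760 | M2..M6: k=2: 0+44387+2·39·25=46337; k=3: 1872+22100+2·24·25=25172; k=4: 2688+11900+2·17·25=15438; k=5: 3640+0+2·28·25=5040 → min 5040.
Top-level splits: k=1: (M1..M1)·(M2..M6) → 0+5040+20·2·25 = 6040; k=2: (M1..M2)·(M3..M6) → 1560+44387+20·39·25 = 65447; k=3: (M1..M3)·(M4..M6) → 2832+22100+20·24·25 = 36932; k=4: (M1..M4)·(M5..M6) → 3368+11900+20·17·25 = 23768; k=5: (M1..M5)·(M6..M6) → 4760+0+20·28·25 = 18760.
Best split is after M1, i.e. k = 1.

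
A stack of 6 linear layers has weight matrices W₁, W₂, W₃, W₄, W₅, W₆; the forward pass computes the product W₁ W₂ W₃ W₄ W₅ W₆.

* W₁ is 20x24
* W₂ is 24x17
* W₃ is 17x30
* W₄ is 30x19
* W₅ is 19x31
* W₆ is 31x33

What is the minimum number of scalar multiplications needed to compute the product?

Adjacent pairs: W₁W₂ = 20·24·17 = 8160; W₂W₃ = 24·17·30 = 12240; W₃W₄ = 17·30·19 = 9690; W₄W₅ = 30·19·31 = 17670; W₅W₆ = 19·31·33 = 19437.
Length 3: W₁..W₃: k=1: 0+12240+20·24·30=26640; k=2: 8160+0+20·17·30=18360 → min 18360 | W₂..W₄: k=2: 0+9690+24·17·19=17442; k=3: 12240+0+24·30·19=25920 → min 17442 | W₃..W₅: k=3: 0+17670+17·30·31=33480; k=4: 9690+0+17·19·31=19703 → min 19703 | W₄..W₆: k=4: 0+19437+30·19·33=38247; k=5: 17670+0+30·31·33=48360 → min 38247.
Length 4: W₁..W₄: k=1: 0+17442+20·24·19=26562; k=2: 8160+9690+20·17·19=24310; k=3: 18360+0+20·30·19=29760 → min 24310 | W₂..W₅: k=2: 0+19703+24·17·31=32351; k=3: 12240+17670+24·30·31=52230; k=4: 17442+0+24·19·31=31578 → min 31578 | W₃..W₆: k=3: 0+38247+17·30·33=55077; k=4: 9690+19437+17·19·33=39786; k=5: 19703+0+17·31·33=37094 → min 37094.
Length 5: W₁..W₅: k=1: 0+31578+20·24·31=46458; k=2: 8160+19703+20·17·31=38403; k=3: 18360+17670+20·30·31=54630; k=4: 24310+0+20·19·31=36090 → min 36090 | W₂..W₆: k=2: 0+37094+24·17·33=50558; k=3: 12240+38247+24·30·33=74247; k=4: 17442+19437+24·19·33=51927; k=5: 31578+0+24·31·33=56130 → min 50558.
Length 6: W₁..W₆: k=1: 0+50558+20·24·33=66398; k=2: 8160+37094+20·17·33=56474; k=3: 18360+38247+20·30·33=76407; k=4: 24310+19437+20·19·33=56287; k=5: 36090+0+20·31·33=56550 → min 56287.
Optimal order: (((W₁ W₂) (W₃ W₄)) (W₅ W₆)) with cost 56287.

56287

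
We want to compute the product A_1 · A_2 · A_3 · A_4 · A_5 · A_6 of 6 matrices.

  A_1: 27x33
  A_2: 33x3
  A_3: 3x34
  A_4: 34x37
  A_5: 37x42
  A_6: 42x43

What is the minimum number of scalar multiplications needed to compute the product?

20010

Adjacent pairs: A_1A_2 = 27·33·3 = 2673; A_2A_3 = 33·3·34 = 3366; A_3A_4 = 3·34·37 = 3774; A_4A_5 = 34·37·42 = 52836; A_5A_6 = 37·42·43 = 66822.
Length 3: A_1..A_3: k=1: 0+3366+27·33·34=33660; k=2: 2673+0+27·3·34=5427 → min 5427 | A_2..A_4: k=2: 0+3774+33·3·37=7437; k=3: 3366+0+33·34·37=44880 → min 7437 | A_3..A_5: k=3: 0+52836+3·34·42=57120; k=4: 3774+0+3·37·42=8436 → min 8436 | A_4..A_6: k=4: 0+66822+34·37·43=120916; k=5: 52836+0+34·42·43=114240 → min 114240.
Length 4: A_1..A_4: k=1: 0+7437+27·33·37=40404; k=2: 2673+3774+27·3·37=9444; k=3: 5427+0+27·34·37=39393 → min 9444 | A_2..A_5: k=2: 0+8436+33·3·42=12594; k=3: 3366+52836+33·34·42=103326; k=4: 7437+0+33·37·42=58719 → min 12594 | A_3..A_6: k=3: 0+114240+3·34·43=118626; k=4: 3774+66822+3·37·43=75369; k=5: 8436+0+3·42·43=13854 → min 13854.
Length 5: A_1..A_5: k=1: 0+12594+27·33·42=50016; k=2: 2673+8436+27·3·42=14511; k=3: 5427+52836+27·34·42=96819; k=4: 9444+0+27·37·42=51402 → min 14511 | A_2..A_6: k=2: 0+13854+33·3·43=18111; k=3: 3366+114240+33·34·43=165852; k=4: 7437+66822+33·37·43=126762; k=5: 12594+0+33·42·43=72192 → min 18111.
Length 6: A_1..A_6: k=1: 0+18111+27·33·43=56424; k=2: 2673+13854+27·3·43=20010; k=3: 5427+114240+27·34·43=159141; k=4: 9444+66822+27·37·43=119223; k=5: 14511+0+27·42·43=63273 → min 20010.
Optimal order: ((A_1 · A_2) · (((A_3 · A_4) · A_5) · A_6)) with cost 20010.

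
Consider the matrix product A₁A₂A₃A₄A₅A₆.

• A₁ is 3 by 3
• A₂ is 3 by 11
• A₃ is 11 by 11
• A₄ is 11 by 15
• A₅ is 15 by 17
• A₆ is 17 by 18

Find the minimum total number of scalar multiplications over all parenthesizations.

2640

Adjacent pairs: A₁A₂ = 3·3·11 = 99; A₂A₃ = 3·11·11 = 363; A₃A₄ = 11·11·15 = 1815; A₄A₅ = 11·15·17 = 2805; A₅A₆ = 15·17·18 = 4590.
Length 3: A₁..A₃: k=1: 0+363+3·3·11=462; k=2: 99+0+3·11·11=462 → min 462 | A₂..A₄: k=2: 0+1815+3·11·15=2310; k=3: 363+0+3·11·15=858 → min 858 | A₃..A₅: k=3: 0+2805+11·11·17=4862; k=4: 1815+0+11·15·17=4620 → min 4620 | A₄..A₆: k=4: 0+4590+11·15·18=7560; k=5: 2805+0+11·17·18=6171 → min 6171.
Length 4: A₁..A₄: k=1: 0+858+3·3·15=993; k=2: 99+1815+3·11·15=2409; k=3: 462+0+3·11·15=957 → min 957 | A₂..A₅: k=2: 0+4620+3·11·17=5181; k=3: 363+2805+3·11·17=3729; k=4: 858+0+3·15·17=1623 → min 1623 | A₃..A₆: k=3: 0+6171+11·11·18=8349; k=4: 1815+4590+11·15·18=9375; k=5: 4620+0+11·17·18=7986 → min 7986.
Length 5: A₁..A₅: k=1: 0+1623+3·3·17=1776; k=2: 99+4620+3·11·17=5280; k=3: 462+2805+3·11·17=3828; k=4: 957+0+3·15·17=1722 → min 1722 | A₂..A₆: k=2: 0+7986+3·11·18=8580; k=3: 363+6171+3·11·18=7128; k=4: 858+4590+3·15·18=6258; k=5: 1623+0+3·17·18=2541 → min 2541.
Length 6: A₁..A₆: k=1: 0+2541+3·3·18=2703; k=2: 99+7986+3·11·18=8679; k=3: 462+6171+3·11·18=7227; k=4: 957+4590+3·15·18=6357; k=5: 1722+0+3·17·18=2640 → min 2640.
Optimal order: ((((A₁(A₂A₃))A₄)A₅)A₆) with cost 2640.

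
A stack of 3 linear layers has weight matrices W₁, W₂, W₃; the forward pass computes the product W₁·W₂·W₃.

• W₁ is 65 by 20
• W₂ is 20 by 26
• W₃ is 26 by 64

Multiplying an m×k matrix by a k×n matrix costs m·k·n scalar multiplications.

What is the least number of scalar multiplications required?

116480

Order (W₁·(W₂·W₃)): (W₂·W₃): 20×26 by 26×64 → 20×64, cost 20·26·64 = 33280; (W₁·(W₂·W₃)): 65×20 by 20×64 → 65×64, cost 65·20·64 = 83200; cumulative 116480. Total 116480.
Order ((W₁·W₂)·W₃): (W₁·W₂): 65×20 by 20×26 → 65×26, cost 65·20·26 = 33800; ((W₁·W₂)·W₃): 65×26 by 26×64 → 65×64, cost 65·26·64 = 108160; cumulative 141960. Total 141960.
Minimum: 116480.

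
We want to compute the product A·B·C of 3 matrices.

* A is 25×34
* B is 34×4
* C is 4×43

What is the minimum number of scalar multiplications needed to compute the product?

Order (A·(B·C)): (B·C): 34×4 by 4×43 → 34×43, cost 34·4·43 = 5848; (A·(B·C)): 25×34 by 34×43 → 25×43, cost 25·34·43 = 36550; cumulative 42398. Total 42398.
Order ((A·B)·C): (A·B): 25×34 by 34×4 → 25×4, cost 25·34·4 = 3400; ((A·B)·C): 25×4 by 4×43 → 25×43, cost 25·4·43 = 4300; cumulative 7700. Total 7700.
Minimum: 7700.

7700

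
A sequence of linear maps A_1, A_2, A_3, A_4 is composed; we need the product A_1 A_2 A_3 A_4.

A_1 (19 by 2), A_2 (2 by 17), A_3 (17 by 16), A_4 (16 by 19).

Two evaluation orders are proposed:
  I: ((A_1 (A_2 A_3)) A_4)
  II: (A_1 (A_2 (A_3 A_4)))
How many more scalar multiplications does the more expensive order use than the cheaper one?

392

Order I = ((A_1 (A_2 A_3)) A_4): (A_2 A_3): 2×17 by 17×16 → 2×16, cost 2·17·16 = 544; (A_1 (A_2 A_3)): 19×2 by 2×16 → 19×16, cost 19·2·16 = 608; cumulative 1152; ((A_1 (A_2 A_3)) A_4): 19×16 by 16×19 → 19×19, cost 19·16·19 = 5776; cumulative 6928. Total 6928.
Order II = (A_1 (A_2 (A_3 A_4))): (A_3 A_4): 17×16 by 16×19 → 17×19, cost 17·16·19 = 5168; (A_2 (A_3 A_4)): 2×17 by 17×19 → 2×19, cost 2·17·19 = 646; cumulative 5814; (A_1 (A_2 (A_3 A_4))): 19×2 by 2×19 → 19×19, cost 19·2·19 = 722; cumulative 6536. Total 6536.
Difference: |6928 − 6536| = 392.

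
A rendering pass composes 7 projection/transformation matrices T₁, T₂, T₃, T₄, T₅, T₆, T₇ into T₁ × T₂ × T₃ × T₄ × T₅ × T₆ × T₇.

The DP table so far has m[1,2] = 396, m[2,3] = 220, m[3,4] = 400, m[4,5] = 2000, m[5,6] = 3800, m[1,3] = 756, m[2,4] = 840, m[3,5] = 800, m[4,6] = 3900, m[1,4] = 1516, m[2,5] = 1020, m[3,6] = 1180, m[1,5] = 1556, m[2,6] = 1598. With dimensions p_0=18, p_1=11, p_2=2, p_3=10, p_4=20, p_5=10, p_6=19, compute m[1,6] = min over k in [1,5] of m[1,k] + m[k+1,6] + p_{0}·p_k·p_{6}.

m[1,6] = min over k∈[1,5] of m[1,k]+m[k+1,6]+p_{0}·p_k·p_{6}.
k=1: 0 + 1598 + 18·11·19 = 5360; k=2: 396 + 1180 + 18·2·19 = 2260; k=3: 756 + 3900 + 18·10·19 = 8076; k=4: 1516 + 3800 + 18·20·19 = 12156; k=5: 1556 + 0 + 18·10·19 = 4976.
Minimum: 2260 at k=2.

2260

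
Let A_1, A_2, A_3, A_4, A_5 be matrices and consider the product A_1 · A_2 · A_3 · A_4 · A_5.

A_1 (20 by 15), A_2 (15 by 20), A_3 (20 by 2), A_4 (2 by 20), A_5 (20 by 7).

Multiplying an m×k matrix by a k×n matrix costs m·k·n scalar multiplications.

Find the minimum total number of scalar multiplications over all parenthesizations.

Adjacent pairs: A_1A_2 = 20·15·20 = 6000; A_2A_3 = 15·20·2 = 600; A_3A_4 = 20·2·20 = 800; A_4A_5 = 2·20·7 = 280.
Length 3: A_1..A_3: k=1: 0+600+20·15·2=1200; k=2: 6000+0+20·20·2=6800 → min 1200 | A_2..A_4: k=2: 0+800+15·20·20=6800; k=3: 600+0+15·2·20=1200 → min 1200 | A_3..A_5: k=3: 0+280+20·2·7=560; k=4: 800+0+20·20·7=3600 → min 560.
Length 4: A_1..A_4: k=1: 0+1200+20·15·20=7200; k=2: 6000+800+20·20·20=14800; k=3: 1200+0+20·2·20=2000 → min 2000 | A_2..A_5: k=2: 0+560+15·20·7=2660; k=3: 600+280+15·2·7=1090; k=4: 1200+0+15·20·7=3300 → min 1090.
Length 5: A_1..A_5: k=1: 0+1090+20·15·7=3190; k=2: 6000+560+20·20·7=9360; k=3: 1200+280+20·2·7=1760; k=4: 2000+0+20·20·7=4800 → min 1760.
Optimal order: ((A_1 · (A_2 · A_3)) · (A_4 · A_5)) with cost 1760.

1760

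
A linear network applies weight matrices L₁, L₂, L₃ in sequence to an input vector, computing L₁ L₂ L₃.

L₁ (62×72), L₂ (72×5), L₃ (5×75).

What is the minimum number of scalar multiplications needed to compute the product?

45570

Order (L₁ (L₂ L₃)): (L₂ L₃): 72×5 by 5×75 → 72×75, cost 72·5·75 = 27000; (L₁ (L₂ L₃)): 62×72 by 72×75 → 62×75, cost 62·72·75 = 334800; cumulative 361800. Total 361800.
Order ((L₁ L₂) L₃): (L₁ L₂): 62×72 by 72×5 → 62×5, cost 62·72·5 = 22320; ((L₁ L₂) L₃): 62×5 by 5×75 → 62×75, cost 62·5·75 = 23250; cumulative 45570. Total 45570.
Minimum: 45570.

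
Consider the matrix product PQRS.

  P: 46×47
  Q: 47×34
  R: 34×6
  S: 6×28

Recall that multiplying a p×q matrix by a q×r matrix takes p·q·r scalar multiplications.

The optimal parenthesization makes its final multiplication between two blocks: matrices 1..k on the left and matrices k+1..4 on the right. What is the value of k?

3

Adjacent pairs: PQ = 46·47·34 = 73508; QR = 47·34·6 = 9588; RS = 34·6·28 = 5712.
Length 3: P..R: k=1: 0+9588+46·47·6=22560; k=2: 73508+0+46·34·6=82892 → min 22560 | Q..S: k=2: 0+5712+47·34·28=50456; k=3: 9588+0+47·6·28=17484 → min 17484.
Top-level splits: k=1: (P..P)·(Q..S) → 0+17484+46·47·28 = 78020; k=2: (P..Q)·(R..S) → 73508+5712+46·34·28 = 123012; k=3: (P..R)·(S..S) → 22560+0+46·6·28 = 30288.
Best split is after R, i.e. k = 3.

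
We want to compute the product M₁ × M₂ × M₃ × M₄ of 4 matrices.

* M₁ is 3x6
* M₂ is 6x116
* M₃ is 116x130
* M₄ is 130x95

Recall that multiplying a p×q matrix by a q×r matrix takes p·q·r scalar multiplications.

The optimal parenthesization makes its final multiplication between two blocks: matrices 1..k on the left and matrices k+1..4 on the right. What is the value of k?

Adjacent pairs: M₁M₂ = 3·6·116 = 2088; M₂M₃ = 6·116·130 = 90480; M₃M₄ = 116·130·95 = 1432600.
Length 3: M₁..M₃: k=1: 0+90480+3·6·130=92820; k=2: 2088+0+3·116·130=47328 → min 47328 | M₂..M₄: k=2: 0+1432600+6·116·95=1498720; k=3: 90480+0+6·130·95=164580 → min 164580.
Top-level splits: k=1: (M₁..M₁)·(M₂..M₄) → 0+164580+3·6·95 = 166290; k=2: (M₁..M₂)·(M₃..M₄) → 2088+1432600+3·116·95 = 1467748; k=3: (M₁..M₃)·(M₄..M₄) → 47328+0+3·130·95 = 84378.
Best split is after M₃, i.e. k = 3.

3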